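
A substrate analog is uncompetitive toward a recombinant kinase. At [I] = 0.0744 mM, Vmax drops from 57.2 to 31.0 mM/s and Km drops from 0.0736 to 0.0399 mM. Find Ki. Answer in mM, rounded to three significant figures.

Uncompetitive: Vmax,app = Vmax/α (and Km,app = Km/α) with α = 1 + [I]/Ki.
α = Vmax/Vmax,app = 57.2/31.0 = 1.845.
Since α = 1 + [I]/Ki, [I]/Ki = 1.845 − 1 = 0.8452 and Ki = 0.0744/0.8452 = 0.0880 mM.

0.0880 mM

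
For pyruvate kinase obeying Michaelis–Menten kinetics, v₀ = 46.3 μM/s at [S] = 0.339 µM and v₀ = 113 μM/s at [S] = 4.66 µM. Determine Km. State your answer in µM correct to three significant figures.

In reciprocal form, 1/v = (Km/Vmax)·(1/[S]) + 1/Vmax. The two points give (1/[S], 1/v) = (2.950, 0.02160) and (0.2146, 0.008850).
Slope = (0.02160 − 0.008850)/(2.950 − 0.2146) = 0.004661; intercept = 0.02160 − 0.004661×2.950 = 0.007849.
Vmax = 1/intercept = 127 μM/s; Km = slope × Vmax = 0.004661 × 127 = 0.594 µM.

0.594 µM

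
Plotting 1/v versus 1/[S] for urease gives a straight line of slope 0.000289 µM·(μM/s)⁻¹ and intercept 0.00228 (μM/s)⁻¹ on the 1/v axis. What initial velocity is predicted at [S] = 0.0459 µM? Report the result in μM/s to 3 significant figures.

117 μM/s

The y-intercept is 1/Vmax, so Vmax = 1/0.00228 = 439 μM/s.
The slope is Km/Vmax, so Km = 0.000289 × 439 = 0.127 µM.
Then v = 439 × 0.0459/(0.127 + 0.0459) = 117 μM/s.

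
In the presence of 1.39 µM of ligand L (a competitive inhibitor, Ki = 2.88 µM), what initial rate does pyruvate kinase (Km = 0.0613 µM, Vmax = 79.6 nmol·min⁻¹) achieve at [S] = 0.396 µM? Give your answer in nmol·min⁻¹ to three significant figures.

64.7 nmol·min⁻¹

α = 1 + [I]/Ki = 1 + 1.39/2.88 = 1.483.
For a competitive inhibitor, Vmax is unchanged and the apparent Km becomes α·Km: Km,app = 0.0909 µM, Vmax,app = 79.6 nmol·min⁻¹.
v = Vmax,app·[S]/(Km,app + [S]) = 79.6 × 0.396/(0.0909 + 0.396) = 64.7 nmol·min⁻¹.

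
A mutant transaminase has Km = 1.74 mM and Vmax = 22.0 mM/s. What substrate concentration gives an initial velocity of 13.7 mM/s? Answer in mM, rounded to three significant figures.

2.87 mM

Rearranging v = Vmax[S]/(Km+[S]) gives [S] = Km·v/(Vmax − v).
[S] = 1.74 × 13.7 / (22.0 − 13.7) = 23.84/8.300 = 2.87 mM.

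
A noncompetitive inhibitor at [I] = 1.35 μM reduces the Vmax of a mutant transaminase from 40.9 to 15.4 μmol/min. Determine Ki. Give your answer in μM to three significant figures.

0.815 μM

Noncompetitive: Vmax,app = Vmax/α with α = 1 + [I]/Ki.
α = Vmax/Vmax,app = 40.9/15.4 = 2.656.
Ki = [I]/(α − 1) = 1.35/1.656 = 0.815 μM.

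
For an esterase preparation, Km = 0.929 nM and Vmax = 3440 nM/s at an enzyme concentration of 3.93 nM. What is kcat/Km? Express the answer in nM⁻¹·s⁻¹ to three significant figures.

kcat = Vmax/[E]total = 3440/3.93 = 875 s⁻¹.
kcat/Km = 875/0.929 = 942 nM⁻¹·s⁻¹.

942 nM⁻¹·s⁻¹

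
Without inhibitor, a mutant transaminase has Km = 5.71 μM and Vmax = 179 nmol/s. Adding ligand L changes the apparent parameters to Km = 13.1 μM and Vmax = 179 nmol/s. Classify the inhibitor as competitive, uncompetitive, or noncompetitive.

competitive

Km increases (5.71 → 13.1 μM) while Vmax is unchanged — the hallmark of competitive inhibition.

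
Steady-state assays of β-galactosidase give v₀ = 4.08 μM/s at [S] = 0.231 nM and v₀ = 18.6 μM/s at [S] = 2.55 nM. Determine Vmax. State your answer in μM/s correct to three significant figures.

28.8 μM/s

In reciprocal form, 1/v = (Km/Vmax)·(1/[S]) + 1/Vmax. The two points give (1/[S], 1/v) = (4.329, 0.2451) and (0.3922, 0.05376).
Slope = (0.2451 − 0.05376)/(4.329 − 0.3922) = 0.04860; intercept = 0.2451 − 0.04860×4.329 = 0.03470.
Vmax = 1/intercept = 28.8 μM/s; Km = slope × Vmax = 0.04860 × 28.8 = 1.40 nM.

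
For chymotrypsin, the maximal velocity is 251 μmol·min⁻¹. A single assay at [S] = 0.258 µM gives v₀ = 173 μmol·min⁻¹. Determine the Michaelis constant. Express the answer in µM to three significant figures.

0.116 µM

From v = Vmax[S]/(Km+[S]), Km = [S](Vmax − v)/v.
Km = 0.258 × (251 − 173) / 173 = 20.12/173 = 0.116 µM.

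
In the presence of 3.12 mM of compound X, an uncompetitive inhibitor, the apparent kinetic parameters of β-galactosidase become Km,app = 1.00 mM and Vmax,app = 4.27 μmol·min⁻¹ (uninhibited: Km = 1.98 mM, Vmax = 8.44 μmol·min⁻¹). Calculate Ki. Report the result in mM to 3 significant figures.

3.19 mM

Uncompetitive: Vmax,app = Vmax/α (and Km,app = Km/α) with α = 1 + [I]/Ki.
α = Vmax/Vmax,app = 8.44/4.27 = 1.977.
Since α = 1 + [I]/Ki, [I]/Ki = 1.977 − 1 = 0.9766 and Ki = 3.12/0.9766 = 3.19 mM.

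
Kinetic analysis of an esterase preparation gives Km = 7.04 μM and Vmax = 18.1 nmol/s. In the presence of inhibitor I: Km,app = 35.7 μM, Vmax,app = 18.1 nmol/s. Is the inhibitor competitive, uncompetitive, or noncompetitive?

Km increases (7.04 → 35.7 μM) while Vmax is unchanged — the hallmark of competitive inhibition.

competitive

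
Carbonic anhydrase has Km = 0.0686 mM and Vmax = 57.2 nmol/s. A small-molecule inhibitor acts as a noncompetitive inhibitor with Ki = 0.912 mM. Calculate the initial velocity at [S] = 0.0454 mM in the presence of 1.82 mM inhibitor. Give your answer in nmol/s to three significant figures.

7.60 nmol/s

With α = 1 + [I]/Ki = 1 + 1.82/0.912 = 2.996, the noncompetitive rate law is v = (Vmax/α)·[S] / (Km + [S]).
v = (57.2/2.996)×0.0454 / (0.0686 + 0.0454) = 0.8669/0.1140 = 7.60 nmol/s.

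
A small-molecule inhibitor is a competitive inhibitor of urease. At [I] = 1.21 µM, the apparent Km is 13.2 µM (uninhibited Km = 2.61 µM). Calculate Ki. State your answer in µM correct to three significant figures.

0.298 µM

Competitive: Km,app = α·Km with α = 1 + [I]/Ki.
α = Km,app/Km = 13.2/2.61 = 5.057.
Ki = [I]/(α − 1) = 1.21/4.057 = 0.298 µM.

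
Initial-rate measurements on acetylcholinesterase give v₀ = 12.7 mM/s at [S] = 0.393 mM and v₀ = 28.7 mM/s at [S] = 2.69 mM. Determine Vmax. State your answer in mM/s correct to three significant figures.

36.6 mM/s

From v = Vmax[S]/(Km+[S]), each point gives Vmax = v(Km+[S])/[S].
Equating: 12.7(Km+0.393)/0.393 = 28.7(Km+2.69)/2.69.
32.32·Km + 12.7 = 10.67·Km + 28.7, so (32.32 − 10.67)·Km = 28.7 − 12.7.
Km = 16.00/21.65 = 0.739 mM; then Vmax = 12.7(0.739+0.393)/0.393 = 36.6 mM/s.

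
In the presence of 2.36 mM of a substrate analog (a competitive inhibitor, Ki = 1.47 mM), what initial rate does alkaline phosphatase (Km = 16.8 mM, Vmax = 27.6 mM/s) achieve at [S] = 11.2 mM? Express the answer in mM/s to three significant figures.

α = 1 + [I]/Ki = 1 + 2.36/1.47 = 2.605.
For a competitive inhibitor, Vmax is unchanged and the apparent Km becomes α·Km: Km,app = 43.8 mM, Vmax,app = 27.6 mM/s.
v = Vmax,app·[S]/(Km,app + [S]) = 27.6 × 11.2/(43.8 + 11.2) = 5.62 mM/s.

5.62 mM/s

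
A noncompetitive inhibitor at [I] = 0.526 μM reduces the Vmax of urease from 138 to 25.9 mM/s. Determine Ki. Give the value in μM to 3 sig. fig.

0.122 μM

Noncompetitive: Vmax,app = Vmax/α with α = 1 + [I]/Ki.
α = Vmax/Vmax,app = 138/25.9 = 5.328.
Since α = 1 + [I]/Ki, [I]/Ki = 5.328 − 1 = 4.328 and Ki = 0.526/4.328 = 0.122 μM.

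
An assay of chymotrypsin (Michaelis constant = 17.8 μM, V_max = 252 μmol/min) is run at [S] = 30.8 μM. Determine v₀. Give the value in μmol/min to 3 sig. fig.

[S]/(Km+[S]) = 30.8/48.60 = 0.6337, the fractional saturation.
v = 0.6337 × Vmax = 0.6337 × 252 = 160 μmol/min.

160 μmol/min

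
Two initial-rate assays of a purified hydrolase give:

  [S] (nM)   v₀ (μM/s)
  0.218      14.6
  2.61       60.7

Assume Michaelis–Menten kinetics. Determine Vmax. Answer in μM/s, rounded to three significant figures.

85.2 μM/s

In reciprocal form, 1/v = (Km/Vmax)·(1/[S]) + 1/Vmax. The two points give (1/[S], 1/v) = (4.587, 0.06849) and (0.3831, 0.01647).
Slope = (0.06849 − 0.01647)/(4.587 − 0.3831) = 0.01237; intercept = 0.06849 − 0.01237×4.587 = 0.01173.
Vmax = 1/intercept = 85.2 μM/s; Km = slope × Vmax = 0.01237 × 85.2 = 1.05 nM.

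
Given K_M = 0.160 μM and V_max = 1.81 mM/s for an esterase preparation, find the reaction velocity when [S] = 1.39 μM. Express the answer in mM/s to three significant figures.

1.62 mM/s

[S]/(Km+[S]) = 1.39/1.550 = 0.8968, the fractional saturation.
v = 0.8968 × Vmax = 0.8968 × 1.81 = 1.62 mM/s.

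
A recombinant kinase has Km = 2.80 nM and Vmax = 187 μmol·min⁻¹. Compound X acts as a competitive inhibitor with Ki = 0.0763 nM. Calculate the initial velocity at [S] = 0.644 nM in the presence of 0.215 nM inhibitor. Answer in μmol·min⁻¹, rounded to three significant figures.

α = 1 + [I]/Ki = 1 + 0.215/0.0763 = 3.818.
For a competitive inhibitor, Vmax is unchanged and the apparent Km becomes α·Km: Km,app = 10.7 nM, Vmax,app = 187 μmol·min⁻¹.
v = Vmax,app·[S]/(Km,app + [S]) = 187 × 0.644/(10.7 + 0.644) = 10.6 μmol·min⁻¹.

10.6 μmol·min⁻¹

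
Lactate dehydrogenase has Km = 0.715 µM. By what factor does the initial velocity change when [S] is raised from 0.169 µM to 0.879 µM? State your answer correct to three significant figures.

The fractional saturations are [S]/(Km+[S]) = 0.169/0.8840 = 0.1912 and 0.879/1.594 = 0.5514.
v₂/v₁ is just their ratio: 0.5514/0.1912 = 2.88.

2.88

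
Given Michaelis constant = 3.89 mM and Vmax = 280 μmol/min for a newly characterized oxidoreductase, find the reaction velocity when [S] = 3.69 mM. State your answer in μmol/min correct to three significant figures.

v = Vmax·[S]/(Km + [S]) = 280 × 3.69 / (3.89 + 3.69)
  = 1033 / 7.580 = 136 μmol/min.

136 μmol/min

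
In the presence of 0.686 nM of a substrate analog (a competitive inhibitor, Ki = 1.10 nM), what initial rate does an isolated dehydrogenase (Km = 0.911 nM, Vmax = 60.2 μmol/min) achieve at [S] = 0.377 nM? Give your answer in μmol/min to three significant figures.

α = 1 + [I]/Ki = 1 + 0.686/1.10 = 1.624.
For a competitive inhibitor, Vmax is unchanged and the apparent Km becomes α·Km: Km,app = 1.48 nM, Vmax,app = 60.2 μmol/min.
v = Vmax,app·[S]/(Km,app + [S]) = 60.2 × 0.377/(1.48 + 0.377) = 12.2 μmol/min.

12.2 μmol/min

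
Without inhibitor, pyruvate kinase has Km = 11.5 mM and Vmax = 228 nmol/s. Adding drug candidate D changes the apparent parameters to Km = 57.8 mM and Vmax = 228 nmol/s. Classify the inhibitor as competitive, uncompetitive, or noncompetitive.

competitive

Km increases (11.5 → 57.8 mM) while Vmax is unchanged — the hallmark of competitive inhibition.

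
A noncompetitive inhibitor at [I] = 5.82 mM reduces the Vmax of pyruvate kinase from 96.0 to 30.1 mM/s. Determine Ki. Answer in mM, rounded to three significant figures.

2.66 mM

Noncompetitive: Vmax,app = Vmax/α with α = 1 + [I]/Ki.
α = Vmax/Vmax,app = 96.0/30.1 = 3.189.
Since α = 1 + [I]/Ki, [I]/Ki = 3.189 − 1 = 2.189 and Ki = 5.82/2.189 = 2.66 mM.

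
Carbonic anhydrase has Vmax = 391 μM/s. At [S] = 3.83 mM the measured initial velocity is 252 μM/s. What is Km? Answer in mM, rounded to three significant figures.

2.11 mM

From v = Vmax[S]/(Km+[S]), Km = [S](Vmax − v)/v.
Km = 3.83 × (391 − 252) / 252 = 532.4/252 = 2.11 mM.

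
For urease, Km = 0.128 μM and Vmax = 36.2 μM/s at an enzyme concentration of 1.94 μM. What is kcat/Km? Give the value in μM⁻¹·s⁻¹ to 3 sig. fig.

146 μM⁻¹·s⁻¹

kcat = Vmax/[E]total = 36.2/1.94 = 18.7 s⁻¹.
kcat/Km = 18.7/0.128 = 146 μM⁻¹·s⁻¹.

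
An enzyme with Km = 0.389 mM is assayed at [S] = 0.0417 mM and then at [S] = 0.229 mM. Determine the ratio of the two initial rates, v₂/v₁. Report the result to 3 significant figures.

3.83

The fractional saturations are [S]/(Km+[S]) = 0.0417/0.4307 = 0.09682 and 0.229/0.6180 = 0.3706.
v₂/v₁ is just their ratio: 0.3706/0.09682 = 3.83.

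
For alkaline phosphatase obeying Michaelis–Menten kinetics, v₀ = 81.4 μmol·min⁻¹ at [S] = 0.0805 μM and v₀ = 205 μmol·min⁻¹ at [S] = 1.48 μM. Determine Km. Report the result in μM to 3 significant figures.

From v = Vmax[S]/(Km+[S]), each point gives Vmax = v(Km+[S])/[S].
Equating: 81.4(Km+0.0805)/0.0805 = 205(Km+1.48)/1.48.
1011·Km + 81.4 = 138.5·Km + 205, so (1011 − 138.5)·Km = 205 − 81.4.
Km = 123.6/872.7 = 0.142 μM; then Vmax = 81.4(0.142+0.0805)/0.0805 = 225 μmol·min⁻¹.

0.142 μM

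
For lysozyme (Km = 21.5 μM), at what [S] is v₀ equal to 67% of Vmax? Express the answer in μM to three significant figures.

43.7 μM

v/Vmax = [S]/(Km+[S]) = 0.67, so [S] = Km·0.67/(1 − 0.67) = 21.5 × 2.030.
[S] = 43.7 μM.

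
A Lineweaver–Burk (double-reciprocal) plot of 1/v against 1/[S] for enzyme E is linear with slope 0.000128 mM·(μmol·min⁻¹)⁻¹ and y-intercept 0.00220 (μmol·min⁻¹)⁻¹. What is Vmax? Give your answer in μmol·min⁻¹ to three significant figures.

The y-intercept of a Lineweaver–Burk plot equals 1/Vmax, so Vmax = 1/0.00220 = 455 μmol·min⁻¹.

455 μmol·min⁻¹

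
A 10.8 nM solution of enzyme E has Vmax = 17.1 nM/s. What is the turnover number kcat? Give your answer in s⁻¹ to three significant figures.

kcat = Vmax/[E]total = 17.1 nM/s / 10.8 nM = 1.58 s⁻¹.

1.58 s⁻¹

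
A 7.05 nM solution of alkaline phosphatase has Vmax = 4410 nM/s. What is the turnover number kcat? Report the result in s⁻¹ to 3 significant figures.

kcat = Vmax/[E]total = 4410 nM/s / 7.05 nM = 626 s⁻¹.

626 s⁻¹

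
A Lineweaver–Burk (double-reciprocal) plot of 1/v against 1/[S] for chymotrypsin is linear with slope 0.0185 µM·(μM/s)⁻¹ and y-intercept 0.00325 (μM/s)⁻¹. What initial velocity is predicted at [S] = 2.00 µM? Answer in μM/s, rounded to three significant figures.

The y-intercept is 1/Vmax, so Vmax = 1/0.00325 = 308 μM/s.
The slope is Km/Vmax, so Km = 0.0185 × 308 = 5.69 µM.
Then v = 308 × 2.00/(5.69 + 2.00) = 80.0 μM/s.

80.0 μM/s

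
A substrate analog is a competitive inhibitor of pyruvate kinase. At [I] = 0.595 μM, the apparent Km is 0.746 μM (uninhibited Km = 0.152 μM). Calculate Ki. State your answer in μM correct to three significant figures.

Competitive: Km,app = α·Km with α = 1 + [I]/Ki.
α = Km,app/Km = 0.746/0.152 = 4.908.
Since α = 1 + [I]/Ki, [I]/Ki = 4.908 − 1 = 3.908 and Ki = 0.595/3.908 = 0.152 μM.

0.152 μM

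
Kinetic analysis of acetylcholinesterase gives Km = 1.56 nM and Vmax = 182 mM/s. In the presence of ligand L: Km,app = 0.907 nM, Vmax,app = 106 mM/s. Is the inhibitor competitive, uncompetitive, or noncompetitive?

uncompetitive

Both Km and Vmax decrease by the same factor (~1.72-fold) — characteristic of uncompetitive inhibition.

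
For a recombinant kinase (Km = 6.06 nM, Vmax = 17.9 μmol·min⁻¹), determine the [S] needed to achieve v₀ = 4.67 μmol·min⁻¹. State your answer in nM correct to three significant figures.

2.14 nM

The required fractional saturation is v/Vmax = 4.67/17.9 = 0.2609.
Then [S]/(Km+[S]) = 0.2609 ⇒ [S] = 6.06 × 0.2609/(1 − 0.2609) = 2.14 nM.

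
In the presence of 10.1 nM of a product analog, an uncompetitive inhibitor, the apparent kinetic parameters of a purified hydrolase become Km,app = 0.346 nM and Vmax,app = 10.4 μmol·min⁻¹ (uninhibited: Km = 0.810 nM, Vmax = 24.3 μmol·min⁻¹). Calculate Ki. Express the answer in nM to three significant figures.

Uncompetitive: Vmax,app = Vmax/α (and Km,app = Km/α) with α = 1 + [I]/Ki.
α = Vmax/Vmax,app = 24.3/10.4 = 2.337.
Ki = [I]/(α − 1) = 10.1/1.337 = 7.56 nM.

7.56 nM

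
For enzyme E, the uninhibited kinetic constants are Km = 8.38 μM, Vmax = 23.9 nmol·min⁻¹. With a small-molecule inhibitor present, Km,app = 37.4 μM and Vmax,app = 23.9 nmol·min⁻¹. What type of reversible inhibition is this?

Km increases (8.38 → 37.4 μM) while Vmax is unchanged — the hallmark of competitive inhibition.

competitive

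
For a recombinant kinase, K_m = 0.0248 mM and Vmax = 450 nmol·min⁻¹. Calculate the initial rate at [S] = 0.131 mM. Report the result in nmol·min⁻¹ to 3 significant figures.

[S]/(Km+[S]) = 0.131/0.1558 = 0.8408, the fractional saturation.
v = 0.8408 × Vmax = 0.8408 × 450 = 378 nmol·min⁻¹.

378 nmol·min⁻¹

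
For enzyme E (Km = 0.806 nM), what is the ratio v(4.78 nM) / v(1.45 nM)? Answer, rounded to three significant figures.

1.33

The fractional saturations are [S]/(Km+[S]) = 1.45/2.256 = 0.6427 and 4.78/5.586 = 0.8557.
v₂/v₁ is just their ratio: 0.8557/0.6427 = 1.33.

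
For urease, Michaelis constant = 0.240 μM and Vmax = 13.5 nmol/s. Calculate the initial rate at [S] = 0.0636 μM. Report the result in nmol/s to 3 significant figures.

2.83 nmol/s

[S]/(Km+[S]) = 0.0636/0.3036 = 0.2095, the fractional saturation.
v = 0.2095 × Vmax = 0.2095 × 13.5 = 2.83 nmol/s.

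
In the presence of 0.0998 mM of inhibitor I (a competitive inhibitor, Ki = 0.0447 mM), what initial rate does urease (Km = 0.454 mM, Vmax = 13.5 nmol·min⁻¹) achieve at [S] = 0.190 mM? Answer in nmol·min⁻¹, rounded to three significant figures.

With α = 1 + [I]/Ki = 1 + 0.0998/0.0447 = 3.233, the competitive rate law is v = Vmax[S] / (αKm + [S]).
v = 13.5×0.190 / (3.233×0.454 + 0.190) = 2.565/1.658 = 1.55 nmol·min⁻¹.

1.55 nmol·min⁻¹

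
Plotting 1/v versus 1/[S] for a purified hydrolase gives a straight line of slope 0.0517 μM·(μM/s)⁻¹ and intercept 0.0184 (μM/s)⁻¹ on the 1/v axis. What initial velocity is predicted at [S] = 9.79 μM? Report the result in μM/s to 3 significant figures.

42.2 μM/s

The y-intercept is 1/Vmax, so Vmax = 1/0.0184 = 54.3 μM/s.
The slope is Km/Vmax, so Km = 0.0517 × 54.3 = 2.81 μM.
Then v = 54.3 × 9.79/(2.81 + 9.79) = 42.2 μM/s.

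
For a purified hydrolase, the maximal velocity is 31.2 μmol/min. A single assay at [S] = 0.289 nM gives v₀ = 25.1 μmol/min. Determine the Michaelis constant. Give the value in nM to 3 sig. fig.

From v = Vmax[S]/(Km+[S]), Km = [S](Vmax − v)/v.
Km = 0.289 × (31.2 − 25.1) / 25.1 = 1.763/25.1 = 0.0702 nM.

0.0702 nM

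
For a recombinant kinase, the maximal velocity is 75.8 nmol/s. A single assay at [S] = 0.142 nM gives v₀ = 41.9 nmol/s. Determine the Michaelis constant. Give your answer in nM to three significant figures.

0.115 nM

From v = Vmax[S]/(Km+[S]), Km = [S](Vmax − v)/v.
Km = 0.142 × (75.8 − 41.9) / 41.9 = 4.814/41.9 = 0.115 nM.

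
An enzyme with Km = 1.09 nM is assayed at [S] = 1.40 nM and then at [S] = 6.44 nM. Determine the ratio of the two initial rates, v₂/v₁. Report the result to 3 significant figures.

The fractional saturations are [S]/(Km+[S]) = 1.40/2.490 = 0.5622 and 6.44/7.530 = 0.8552.
v₂/v₁ is just their ratio: 0.8552/0.5622 = 1.52.

1.52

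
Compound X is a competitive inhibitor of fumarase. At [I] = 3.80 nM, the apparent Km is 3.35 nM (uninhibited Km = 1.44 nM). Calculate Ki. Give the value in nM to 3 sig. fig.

2.86 nM

Competitive: Km,app = α·Km with α = 1 + [I]/Ki.
α = Km,app/Km = 3.35/1.44 = 2.326.
Since α = 1 + [I]/Ki, [I]/Ki = 2.326 − 1 = 1.326 and Ki = 3.80/1.326 = 2.86 nM.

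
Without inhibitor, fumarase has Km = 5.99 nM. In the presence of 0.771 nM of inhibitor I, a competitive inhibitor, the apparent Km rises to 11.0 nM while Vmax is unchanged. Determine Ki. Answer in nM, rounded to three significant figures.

Competitive: Km,app = α·Km with α = 1 + [I]/Ki.
α = Km,app/Km = 11.0/5.99 = 1.836.
Ki = [I]/(α − 1) = 0.771/0.8364 = 0.922 nM.

0.922 nM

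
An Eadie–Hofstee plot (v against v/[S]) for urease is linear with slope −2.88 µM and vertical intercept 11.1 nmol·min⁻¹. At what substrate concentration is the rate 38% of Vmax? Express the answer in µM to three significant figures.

1.77 µM

The Eadie–Hofstee slope gives Km = 2.88 µM (slope = −Km).
v/Vmax = [S]/(Km+[S]) = 0.38 ⇒ [S] = Km·0.38/(1−0.38) = 2.88 × 0.6129 = 1.77 µM.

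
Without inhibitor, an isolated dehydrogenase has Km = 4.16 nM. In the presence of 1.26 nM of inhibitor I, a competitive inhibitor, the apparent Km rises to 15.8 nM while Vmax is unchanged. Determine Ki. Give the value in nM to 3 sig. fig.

Competitive: Km,app = α·Km with α = 1 + [I]/Ki.
α = Km,app/Km = 15.8/4.16 = 3.798.
Since α = 1 + [I]/Ki, [I]/Ki = 3.798 − 1 = 2.798 and Ki = 1.26/2.798 = 0.450 nM.

0.450 nM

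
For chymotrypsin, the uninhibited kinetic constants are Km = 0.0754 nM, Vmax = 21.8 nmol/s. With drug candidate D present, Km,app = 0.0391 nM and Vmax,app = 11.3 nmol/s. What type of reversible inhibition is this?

uncompetitive

Both Km and Vmax decrease by the same factor (~1.93-fold) — characteristic of uncompetitive inhibition.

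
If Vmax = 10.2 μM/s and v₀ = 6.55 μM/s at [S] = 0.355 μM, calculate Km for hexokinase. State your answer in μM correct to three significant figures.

v/Vmax = 6.55/10.2 = 0.6422 = [S]/(Km+[S]).
So Km + [S] = [S]/0.6422 = 0.5528 μM, giving Km = 0.5528 − 0.355 = 0.198 μM.

0.198 μM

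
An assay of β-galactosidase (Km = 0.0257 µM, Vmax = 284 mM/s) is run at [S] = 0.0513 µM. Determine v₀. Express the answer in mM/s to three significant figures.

189 mM/s

v = Vmax·[S]/(Km + [S]) = 284 × 0.0513 / (0.0257 + 0.0513)
  = 14.57 / 0.07700 = 189 mM/s.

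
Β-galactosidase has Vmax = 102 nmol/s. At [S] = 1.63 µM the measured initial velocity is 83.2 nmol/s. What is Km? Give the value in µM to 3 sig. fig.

0.368 µM

v/Vmax = 83.2/102 = 0.8157 = [S]/(Km+[S]).
So Km + [S] = [S]/0.8157 = 1.998 µM, giving Km = 1.998 − 1.63 = 0.368 µM.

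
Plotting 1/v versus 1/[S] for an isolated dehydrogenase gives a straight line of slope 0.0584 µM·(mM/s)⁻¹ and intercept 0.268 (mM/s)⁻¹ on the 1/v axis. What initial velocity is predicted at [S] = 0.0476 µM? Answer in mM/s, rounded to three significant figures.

The y-intercept is 1/Vmax, so Vmax = 1/0.268 = 3.73 mM/s.
The slope is Km/Vmax, so Km = 0.0584 × 3.73 = 0.218 µM.
Then v = 3.73 × 0.0476/(0.218 + 0.0476) = 0.669 mM/s.

0.669 mM/s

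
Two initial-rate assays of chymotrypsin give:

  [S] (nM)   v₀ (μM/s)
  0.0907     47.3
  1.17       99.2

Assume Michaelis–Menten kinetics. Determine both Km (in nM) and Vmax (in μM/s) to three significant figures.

In reciprocal form, 1/v = (Km/Vmax)·(1/[S]) + 1/Vmax. The two points give (1/[S], 1/v) = (11.03, 0.02114) and (0.8547, 0.01008).
Slope = (0.02114 − 0.01008)/(11.03 − 0.8547) = 0.001088; intercept = 0.02114 − 0.001088×11.03 = 0.009151.
Vmax = 1/intercept = 109 μM/s; Km = slope × Vmax = 0.001088 × 109 = 0.119 nM.

Km = 0.119 nM; Vmax = 109 μM/s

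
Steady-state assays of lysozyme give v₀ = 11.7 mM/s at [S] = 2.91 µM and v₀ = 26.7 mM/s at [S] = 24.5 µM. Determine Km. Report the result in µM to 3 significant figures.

5.12 µM

From v = Vmax[S]/(Km+[S]), each point gives Vmax = v(Km+[S])/[S].
Equating: 11.7(Km+2.91)/2.91 = 26.7(Km+24.5)/24.5.
4.021·Km + 11.7 = 1.090·Km + 26.7, so (4.021 − 1.090)·Km = 26.7 − 11.7.
Km = 15.00/2.931 = 5.12 µM; then Vmax = 11.7(5.12+2.91)/2.91 = 32.3 mM/s.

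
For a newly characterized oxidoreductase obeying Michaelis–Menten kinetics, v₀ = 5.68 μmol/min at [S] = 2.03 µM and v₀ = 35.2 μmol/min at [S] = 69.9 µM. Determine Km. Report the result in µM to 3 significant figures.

12.9 µM

In reciprocal form, 1/v = (Km/Vmax)·(1/[S]) + 1/Vmax. The two points give (1/[S], 1/v) = (0.4926, 0.1761) and (0.01431, 0.02841).
Slope = (0.1761 − 0.02841)/(0.4926 − 0.01431) = 0.3087; intercept = 0.1761 − 0.3087×0.4926 = 0.02399.
Vmax = 1/intercept = 41.7 μmol/min; Km = slope × Vmax = 0.3087 × 41.7 = 12.9 µM.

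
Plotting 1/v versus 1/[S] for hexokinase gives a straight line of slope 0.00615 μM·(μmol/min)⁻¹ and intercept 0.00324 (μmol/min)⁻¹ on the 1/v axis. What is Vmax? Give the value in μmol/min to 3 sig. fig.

309 μmol/min

The y-intercept of a Lineweaver–Burk plot equals 1/Vmax, so Vmax = 1/0.00324 = 309 μmol/min.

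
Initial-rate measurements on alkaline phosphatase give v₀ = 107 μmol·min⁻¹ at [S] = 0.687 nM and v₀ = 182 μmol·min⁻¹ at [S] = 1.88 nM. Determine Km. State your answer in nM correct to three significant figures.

1.27 nM

In reciprocal form, 1/v = (Km/Vmax)·(1/[S]) + 1/Vmax. The two points give (1/[S], 1/v) = (1.456, 0.009346) and (0.5319, 0.005495).
Slope = (0.009346 − 0.005495)/(1.456 − 0.5319) = 0.004169; intercept = 0.009346 − 0.004169×1.456 = 0.003277.
Vmax = 1/intercept = 305 μmol·min⁻¹; Km = slope × Vmax = 0.004169 × 305 = 1.27 nM.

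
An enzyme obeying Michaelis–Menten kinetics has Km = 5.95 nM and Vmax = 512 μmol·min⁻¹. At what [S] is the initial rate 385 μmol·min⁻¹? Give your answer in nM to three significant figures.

18.0 nM

The required fractional saturation is v/Vmax = 385/512 = 0.7520.
Then [S]/(Km+[S]) = 0.7520 ⇒ [S] = 5.95 × 0.7520/(1 − 0.7520) = 18.0 nM.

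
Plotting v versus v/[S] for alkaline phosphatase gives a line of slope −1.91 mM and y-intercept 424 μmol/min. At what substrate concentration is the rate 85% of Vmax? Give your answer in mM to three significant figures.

The Eadie–Hofstee slope gives Km = 1.91 mM (slope = −Km).
v/Vmax = [S]/(Km+[S]) = 0.85 ⇒ [S] = Km·0.85/(1−0.85) = 1.91 × 5.667 = 10.8 mM.

10.8 mM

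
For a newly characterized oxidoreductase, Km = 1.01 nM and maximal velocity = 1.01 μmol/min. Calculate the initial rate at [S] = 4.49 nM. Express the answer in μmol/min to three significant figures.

[S]/(Km+[S]) = 4.49/5.500 = 0.8164, the fractional saturation.
v = 0.8164 × Vmax = 0.8164 × 1.01 = 0.825 μmol/min.

0.825 μmol/min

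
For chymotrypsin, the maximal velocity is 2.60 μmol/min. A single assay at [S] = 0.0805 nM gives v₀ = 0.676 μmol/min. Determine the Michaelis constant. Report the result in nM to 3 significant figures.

0.229 nM

v/Vmax = 0.676/2.60 = 0.2600 = [S]/(Km+[S]).
So Km + [S] = [S]/0.2600 = 0.3096 nM, giving Km = 0.3096 − 0.0805 = 0.229 nM.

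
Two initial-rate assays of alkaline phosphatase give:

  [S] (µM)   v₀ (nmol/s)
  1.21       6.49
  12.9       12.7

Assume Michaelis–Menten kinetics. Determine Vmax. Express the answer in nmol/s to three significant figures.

14.1 nmol/s

In reciprocal form, 1/v = (Km/Vmax)·(1/[S]) + 1/Vmax. The two points give (1/[S], 1/v) = (0.8264, 0.1541) and (0.07752, 0.07874).
Slope = (0.1541 − 0.07874)/(0.8264 − 0.07752) = 0.1006; intercept = 0.1541 − 0.1006×0.8264 = 0.07094.
Vmax = 1/intercept = 14.1 nmol/s; Km = slope × Vmax = 0.1006 × 14.1 = 1.42 µM.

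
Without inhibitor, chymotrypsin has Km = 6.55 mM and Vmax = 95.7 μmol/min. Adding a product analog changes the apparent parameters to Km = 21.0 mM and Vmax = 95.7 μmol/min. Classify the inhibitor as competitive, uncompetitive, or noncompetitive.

competitive

Km increases (6.55 → 21.0 mM) while Vmax is unchanged — the hallmark of competitive inhibition.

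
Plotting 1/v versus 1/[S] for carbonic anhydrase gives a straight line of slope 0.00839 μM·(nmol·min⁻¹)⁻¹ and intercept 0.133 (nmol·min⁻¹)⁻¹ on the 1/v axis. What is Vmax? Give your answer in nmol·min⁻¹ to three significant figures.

7.52 nmol·min⁻¹

The y-intercept of a Lineweaver–Burk plot equals 1/Vmax, so Vmax = 1/0.133 = 7.52 nmol·min⁻¹.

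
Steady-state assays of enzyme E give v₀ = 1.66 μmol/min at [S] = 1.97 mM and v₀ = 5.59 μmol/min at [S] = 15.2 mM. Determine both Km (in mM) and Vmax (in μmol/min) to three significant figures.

Km = 8.28 mM; Vmax = 8.63 μmol/min

From v = Vmax[S]/(Km+[S]), each point gives Vmax = v(Km+[S])/[S].
Equating: 1.66(Km+1.97)/1.97 = 5.59(Km+15.2)/15.2.
0.8426·Km + 1.66 = 0.3678·Km + 5.59, so (0.8426 − 0.3678)·Km = 5.59 − 1.66.
Km = 3.930/0.4749 = 8.28 mM; then Vmax = 1.66(8.28+1.97)/1.97 = 8.63 μmol/min.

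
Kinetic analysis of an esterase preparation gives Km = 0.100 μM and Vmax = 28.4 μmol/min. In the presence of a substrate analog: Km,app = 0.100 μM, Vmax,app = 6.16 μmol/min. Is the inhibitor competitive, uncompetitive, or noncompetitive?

Vmax decreases (28.4 → 6.16 μmol/min) while Km is unchanged — pure noncompetitive inhibition.

noncompetitive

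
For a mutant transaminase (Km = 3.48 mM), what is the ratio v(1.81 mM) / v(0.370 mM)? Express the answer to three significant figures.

3.56

Since Vmax cancels, v₂/v₁ = [S]₂(Km+[S]₁) / [S]₁(Km+[S]₂).
= 1.81×(3.48+0.370) / (0.370×(3.48+1.81)) = 6.969/1.957 = 3.56.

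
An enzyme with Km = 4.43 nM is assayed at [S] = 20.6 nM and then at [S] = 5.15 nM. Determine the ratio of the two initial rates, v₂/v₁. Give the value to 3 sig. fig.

The fractional saturations are [S]/(Km+[S]) = 20.6/25.03 = 0.8230 and 5.15/9.580 = 0.5376.
v₂/v₁ is just their ratio: 0.5376/0.8230 = 0.653.

0.653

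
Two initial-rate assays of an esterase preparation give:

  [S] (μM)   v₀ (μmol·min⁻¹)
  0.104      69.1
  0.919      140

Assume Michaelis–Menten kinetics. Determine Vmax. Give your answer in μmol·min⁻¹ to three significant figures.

161 μmol·min⁻¹

From v = Vmax[S]/(Km+[S]), each point gives Vmax = v(Km+[S])/[S].
Equating: 69.1(Km+0.104)/0.104 = 140(Km+0.919)/0.919.
664.4·Km + 69.1 = 152.3·Km + 140, so (664.4 − 152.3)·Km = 140 − 69.1.
Km = 70.90/512.1 = 0.138 μM; then Vmax = 69.1(0.138+0.104)/0.104 = 161 μmol·min⁻¹.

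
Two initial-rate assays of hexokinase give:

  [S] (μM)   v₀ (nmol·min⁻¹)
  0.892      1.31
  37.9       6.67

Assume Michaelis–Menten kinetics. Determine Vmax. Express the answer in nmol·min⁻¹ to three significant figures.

7.40 nmol·min⁻¹

From v = Vmax[S]/(Km+[S]), each point gives Vmax = v(Km+[S])/[S].
Equating: 1.31(Km+0.892)/0.892 = 6.67(Km+37.9)/37.9.
1.469·Km + 1.31 = 0.1760·Km + 6.67, so (1.469 − 0.1760)·Km = 6.67 − 1.31.
Km = 5.360/1.293 = 4.15 μM; then Vmax = 1.31(4.15+0.892)/0.892 = 7.40 nmol·min⁻¹.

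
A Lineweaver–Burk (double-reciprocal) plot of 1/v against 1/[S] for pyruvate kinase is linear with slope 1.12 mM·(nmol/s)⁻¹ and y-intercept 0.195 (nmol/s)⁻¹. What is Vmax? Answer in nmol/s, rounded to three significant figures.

5.13 nmol/s

The y-intercept of a Lineweaver–Burk plot equals 1/Vmax, so Vmax = 1/0.195 = 5.13 nmol/s.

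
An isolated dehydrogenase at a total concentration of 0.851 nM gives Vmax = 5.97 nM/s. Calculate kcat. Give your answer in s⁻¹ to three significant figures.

7.02 s⁻¹

kcat = Vmax/[E]total = 5.97 nM/s / 0.851 nM = 7.02 s⁻¹.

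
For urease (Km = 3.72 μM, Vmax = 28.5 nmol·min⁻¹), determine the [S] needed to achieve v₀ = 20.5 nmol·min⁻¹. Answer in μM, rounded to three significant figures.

9.53 μM

Rearranging v = Vmax[S]/(Km+[S]) gives [S] = Km·v/(Vmax − v).
[S] = 3.72 × 20.5 / (28.5 − 20.5) = 76.26/8.000 = 9.53 μM.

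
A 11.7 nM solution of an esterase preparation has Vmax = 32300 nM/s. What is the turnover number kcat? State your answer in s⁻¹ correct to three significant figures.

kcat = Vmax/[E]total = 32300 nM/s / 11.7 nM = 2760 s⁻¹.

2760 s⁻¹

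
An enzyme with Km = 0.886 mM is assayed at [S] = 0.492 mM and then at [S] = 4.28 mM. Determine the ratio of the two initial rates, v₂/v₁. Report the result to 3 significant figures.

2.32

The fractional saturations are [S]/(Km+[S]) = 0.492/1.378 = 0.3570 and 4.28/5.166 = 0.8285.
v₂/v₁ is just their ratio: 0.8285/0.3570 = 2.32.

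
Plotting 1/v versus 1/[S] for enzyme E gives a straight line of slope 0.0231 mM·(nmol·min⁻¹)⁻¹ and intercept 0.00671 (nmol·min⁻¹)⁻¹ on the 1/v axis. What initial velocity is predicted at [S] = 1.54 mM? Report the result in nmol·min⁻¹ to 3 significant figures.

46.1 nmol·min⁻¹

The y-intercept is 1/Vmax, so Vmax = 1/0.00671 = 149 nmol·min⁻¹.
The slope is Km/Vmax, so Km = 0.0231 × 149 = 3.44 mM.
Then v = 149 × 1.54/(3.44 + 1.54) = 46.1 nmol·min⁻¹.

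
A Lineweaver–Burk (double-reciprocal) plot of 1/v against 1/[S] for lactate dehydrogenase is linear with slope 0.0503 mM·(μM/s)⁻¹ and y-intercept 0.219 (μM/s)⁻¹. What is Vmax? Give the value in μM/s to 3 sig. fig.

The y-intercept of a Lineweaver–Burk plot equals 1/Vmax, so Vmax = 1/0.219 = 4.57 μM/s.

4.57 μM/s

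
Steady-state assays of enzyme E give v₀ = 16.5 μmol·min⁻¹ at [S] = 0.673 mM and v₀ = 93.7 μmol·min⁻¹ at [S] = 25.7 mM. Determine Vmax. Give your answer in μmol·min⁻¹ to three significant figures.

107 μmol·min⁻¹

From v = Vmax[S]/(Km+[S]), each point gives Vmax = v(Km+[S])/[S].
Equating: 16.5(Km+0.673)/0.673 = 93.7(Km+25.7)/25.7.
24.52·Km + 16.5 = 3.646·Km + 93.7, so (24.52 − 3.646)·Km = 93.7 − 16.5.
Km = 77.20/20.87 = 3.70 mM; then Vmax = 16.5(3.70+0.673)/0.673 = 107 μmol·min⁻¹.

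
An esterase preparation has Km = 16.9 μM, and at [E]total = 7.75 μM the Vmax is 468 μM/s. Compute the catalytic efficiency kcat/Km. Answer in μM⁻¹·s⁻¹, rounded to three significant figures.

kcat = Vmax/[E]total = 468/7.75 = 60.4 s⁻¹.
kcat/Km = 60.4/16.9 = 3.57 μM⁻¹·s⁻¹.

3.57 μM⁻¹·s⁻¹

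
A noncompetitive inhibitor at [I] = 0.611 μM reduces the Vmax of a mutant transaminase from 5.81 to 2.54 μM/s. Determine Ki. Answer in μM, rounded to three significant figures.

Noncompetitive: Vmax,app = Vmax/α with α = 1 + [I]/Ki.
α = Vmax/Vmax,app = 5.81/2.54 = 2.287.
Ki = [I]/(α − 1) = 0.611/1.287 = 0.475 μM.

0.475 μM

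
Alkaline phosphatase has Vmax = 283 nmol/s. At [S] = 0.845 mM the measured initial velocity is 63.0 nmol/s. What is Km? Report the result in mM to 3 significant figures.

From v = Vmax[S]/(Km+[S]), Km = [S](Vmax − v)/v.
Km = 0.845 × (283 − 63.0) / 63.0 = 185.9/63.0 = 2.95 mM.

2.95 mM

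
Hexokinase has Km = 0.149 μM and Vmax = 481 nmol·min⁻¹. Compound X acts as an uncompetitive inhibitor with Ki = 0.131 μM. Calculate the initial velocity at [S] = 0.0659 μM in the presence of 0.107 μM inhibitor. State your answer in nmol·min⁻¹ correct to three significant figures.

118 nmol·min⁻¹

α = 1 + [I]/Ki = 1 + 0.107/0.131 = 1.817.
For an uncompetitive inhibitor, both parameters are divided by α, giving Vmax/α and Km/α: Km,app = 0.0820 μM, Vmax,app = 265 nmol·min⁻¹.
v = Vmax,app·[S]/(Km,app + [S]) = 265 × 0.0659/(0.0820 + 0.0659) = 118 nmol·min⁻¹.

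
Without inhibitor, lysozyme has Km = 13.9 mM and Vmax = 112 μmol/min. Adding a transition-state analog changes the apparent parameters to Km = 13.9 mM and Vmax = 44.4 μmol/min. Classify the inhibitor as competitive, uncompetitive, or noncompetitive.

noncompetitive

Vmax decreases (112 → 44.4 μmol/min) while Km is unchanged — pure noncompetitive inhibition.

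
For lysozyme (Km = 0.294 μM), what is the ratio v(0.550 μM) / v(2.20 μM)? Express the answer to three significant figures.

The fractional saturations are [S]/(Km+[S]) = 2.20/2.494 = 0.8821 and 0.550/0.8440 = 0.6517.
v₂/v₁ is just their ratio: 0.6517/0.8821 = 0.739.

0.739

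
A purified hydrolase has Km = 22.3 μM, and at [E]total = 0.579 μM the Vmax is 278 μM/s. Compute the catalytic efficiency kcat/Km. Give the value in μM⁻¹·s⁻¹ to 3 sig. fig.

21.5 μM⁻¹·s⁻¹

kcat = Vmax/[E]total = 278/0.579 = 480 s⁻¹.
kcat/Km = 480/22.3 = 21.5 μM⁻¹·s⁻¹.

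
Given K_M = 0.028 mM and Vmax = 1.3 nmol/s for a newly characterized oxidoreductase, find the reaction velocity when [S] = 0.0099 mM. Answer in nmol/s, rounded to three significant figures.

0.340 nmol/s

[S]/(Km+[S]) = 0.0099/0.03790 = 0.2612, the fractional saturation.
v = 0.2612 × Vmax = 0.2612 × 1.3 = 0.340 nmol/s.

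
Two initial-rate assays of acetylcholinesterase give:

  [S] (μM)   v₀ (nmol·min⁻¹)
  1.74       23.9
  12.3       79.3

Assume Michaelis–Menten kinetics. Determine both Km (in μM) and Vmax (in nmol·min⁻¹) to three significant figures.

Km = 7.60 μM; Vmax = 128 nmol·min⁻¹

From v = Vmax[S]/(Km+[S]), each point gives Vmax = v(Km+[S])/[S].
Equating: 23.9(Km+1.74)/1.74 = 79.3(Km+12.3)/12.3.
13.74·Km + 23.9 = 6.447·Km + 79.3, so (13.74 − 6.447)·Km = 79.3 − 23.9.
Km = 55.40/7.288 = 7.60 μM; then Vmax = 23.9(7.60+1.74)/1.74 = 128 nmol·min⁻¹.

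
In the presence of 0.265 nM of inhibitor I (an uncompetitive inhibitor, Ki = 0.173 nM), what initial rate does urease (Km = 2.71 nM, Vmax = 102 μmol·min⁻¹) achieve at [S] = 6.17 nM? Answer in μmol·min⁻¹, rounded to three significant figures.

34.3 μmol·min⁻¹

α = 1 + [I]/Ki = 1 + 0.265/0.173 = 2.532.
For an uncompetitive inhibitor, both parameters are divided by α, giving Vmax/α and Km/α: Km,app = 1.07 nM, Vmax,app = 40.3 μmol·min⁻¹.
v = Vmax,app·[S]/(Km,app + [S]) = 40.3 × 6.17/(1.07 + 6.17) = 34.3 μmol·min⁻¹.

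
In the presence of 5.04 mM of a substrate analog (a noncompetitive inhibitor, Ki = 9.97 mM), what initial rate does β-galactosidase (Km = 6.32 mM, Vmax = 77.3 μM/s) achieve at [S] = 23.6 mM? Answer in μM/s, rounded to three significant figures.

40.5 μM/s

With α = 1 + [I]/Ki = 1 + 5.04/9.97 = 1.506, the noncompetitive rate law is v = (Vmax/α)·[S] / (Km + [S]).
v = (77.3/1.506)×23.6 / (6.32 + 23.6) = 1212/29.92 = 40.5 μM/s.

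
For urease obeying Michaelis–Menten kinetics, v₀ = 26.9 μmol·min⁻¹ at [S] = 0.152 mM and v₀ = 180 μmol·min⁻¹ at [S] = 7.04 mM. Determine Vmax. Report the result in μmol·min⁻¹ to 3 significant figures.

In reciprocal form, 1/v = (Km/Vmax)·(1/[S]) + 1/Vmax. The two points give (1/[S], 1/v) = (6.579, 0.03717) and (0.1420, 0.005556).
Slope = (0.03717 − 0.005556)/(6.579 − 0.1420) = 0.004912; intercept = 0.03717 − 0.004912×6.579 = 0.004858.
Vmax = 1/intercept = 206 μmol·min⁻¹; Km = slope × Vmax = 0.004912 × 206 = 1.01 mM.

206 μmol·min⁻¹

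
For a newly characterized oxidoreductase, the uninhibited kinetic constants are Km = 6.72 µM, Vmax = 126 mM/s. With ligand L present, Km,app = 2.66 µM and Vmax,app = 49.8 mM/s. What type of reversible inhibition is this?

Both Km and Vmax decrease by the same factor (~2.53-fold) — characteristic of uncompetitive inhibition.

uncompetitive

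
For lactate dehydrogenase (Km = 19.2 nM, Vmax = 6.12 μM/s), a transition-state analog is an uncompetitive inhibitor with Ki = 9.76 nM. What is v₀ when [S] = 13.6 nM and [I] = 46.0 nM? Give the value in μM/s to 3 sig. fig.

With α = 1 + [I]/Ki = 1 + 46.0/9.76 = 5.713, the uncompetitive rate law is v = (Vmax/α)·[S] / (Km/α + [S]).
v = (6.12/5.713)×13.6 / (19.2/5.713 + 13.6) = 14.57/16.96 = 0.859 μM/s.

0.859 μM/s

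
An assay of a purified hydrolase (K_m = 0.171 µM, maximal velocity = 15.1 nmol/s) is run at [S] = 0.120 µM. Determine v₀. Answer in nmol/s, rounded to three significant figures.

[S]/(Km+[S]) = 0.120/0.2910 = 0.4124, the fractional saturation.
v = 0.4124 × Vmax = 0.4124 × 15.1 = 6.23 nmol/s.

6.23 nmol/s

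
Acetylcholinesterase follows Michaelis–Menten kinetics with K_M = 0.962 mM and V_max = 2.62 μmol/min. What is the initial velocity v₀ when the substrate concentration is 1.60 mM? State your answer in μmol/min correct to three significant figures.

v = Vmax·[S]/(Km + [S]) = 2.62 × 1.60 / (0.962 + 1.60)
  = 4.192 / 2.562 = 1.64 μmol/min.

1.64 μmol/min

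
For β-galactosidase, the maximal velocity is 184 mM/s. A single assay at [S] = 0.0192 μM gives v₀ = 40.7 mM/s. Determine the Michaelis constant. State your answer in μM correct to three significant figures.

0.0676 μM

v/Vmax = 40.7/184 = 0.2212 = [S]/(Km+[S]).
So Km + [S] = [S]/0.2212 = 0.08680 μM, giving Km = 0.08680 − 0.0192 = 0.0676 μM.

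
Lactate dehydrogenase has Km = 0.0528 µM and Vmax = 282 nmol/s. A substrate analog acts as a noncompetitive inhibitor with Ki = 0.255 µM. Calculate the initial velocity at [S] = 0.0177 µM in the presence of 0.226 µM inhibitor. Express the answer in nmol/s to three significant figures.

α = 1 + [I]/Ki = 1 + 0.226/0.255 = 1.886.
For a noncompetitive inhibitor, Vmax is reduced to Vmax/α while Km is unchanged: Km,app = 0.0528 µM, Vmax,app = 150 nmol/s.
v = Vmax,app·[S]/(Km,app + [S]) = 150 × 0.0177/(0.0528 + 0.0177) = 37.5 nmol/s.

37.5 nmol/s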